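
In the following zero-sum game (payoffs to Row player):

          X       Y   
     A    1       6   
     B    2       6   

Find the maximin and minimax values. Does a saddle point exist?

Maximin = 2, Minimax = 2, Saddle: True

Work:
Row minimums: [1, 2] → maximin = 2
Column maximums: [2, 6] → minimax = 2
Saddle point exists! Game value = 2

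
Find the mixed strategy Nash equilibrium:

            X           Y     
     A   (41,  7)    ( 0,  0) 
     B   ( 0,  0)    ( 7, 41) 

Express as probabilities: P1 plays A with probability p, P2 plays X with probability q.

p = 0.8542, q = 0.1458

Work:
Find probabilities that make opponent indifferent:
P2 chooses q to make P1 indifferent between A and B
P1 chooses p to make P2 indifferent between X and Y
Mixed NE: P1 plays (A: 0.8542, B: 0.1458), P2 plays (X: 0.1458, Y: 0.8542)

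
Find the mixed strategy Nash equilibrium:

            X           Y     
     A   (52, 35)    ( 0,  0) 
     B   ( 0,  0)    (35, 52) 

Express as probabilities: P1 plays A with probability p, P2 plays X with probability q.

p = 0.5977, q = 0.4023

Work:
Find probabilities that make opponent indifferent:
P2 chooses q to make P1 indifferent between A and B
P1 chooses p to make P2 indifferent between X and Y
Mixed NE: P1 plays (A: 0.5977, B: 0.4023), P2 plays (X: 0.4023, Y: 0.5977)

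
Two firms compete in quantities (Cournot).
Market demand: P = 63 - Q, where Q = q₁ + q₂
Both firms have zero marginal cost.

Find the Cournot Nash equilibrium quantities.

q₁* = q₂* = 21.0; P* = 21.0

Work:
Profit: π_i = P·q_i = (a - q_i - q_j)·q_i
FOC: ∂π_i/∂q_i = a - 2q_i - q_j = 0
Reaction function: q_i = (63 - q_j)/2
Symmetry: q* = 63/3 = 21.0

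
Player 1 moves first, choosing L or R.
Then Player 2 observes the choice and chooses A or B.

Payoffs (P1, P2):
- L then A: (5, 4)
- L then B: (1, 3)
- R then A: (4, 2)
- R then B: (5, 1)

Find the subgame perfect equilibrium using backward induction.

P1 plays L, P2 plays A after L and A after R; Payoff (5, 4)

Work:
Backward induction:
After L: P2 chooses A → P1 gets 5
After R: P2 chooses A → P1 gets 4
P1 chooses L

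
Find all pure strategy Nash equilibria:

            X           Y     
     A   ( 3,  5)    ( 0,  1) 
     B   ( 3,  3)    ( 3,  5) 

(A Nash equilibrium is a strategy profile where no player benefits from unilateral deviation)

Nash equilibrium: (A, X), (B, Y)

Work:
Best responses:
  P1 vs X: payoffs [3, 3] → best response A/B (payoff 3)
  P1 vs Y: payoffs [0, 3] → best response B (payoff 3)
  P2 vs A: payoffs [5, 1] → best response X (payoff 5)
  P2 vs B: payoffs [3, 5] → best response Y (payoff 5)
Mutual best responses: (A,X), (B,Y) → Nash equilibria.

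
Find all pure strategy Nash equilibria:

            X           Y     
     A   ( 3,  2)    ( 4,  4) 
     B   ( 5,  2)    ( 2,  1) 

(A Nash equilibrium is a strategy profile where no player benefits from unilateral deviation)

Nash equilibrium: (A, Y), (B, X)

Work:
Best responses:
  P1 vs X: payoffs [3, 5] → best response B (payoff 5)
  P1 vs Y: payoffs [4, 2] → best response A (payoff 4)
  P2 vs A: payoffs [2, 4] → best response Y (payoff 4)
  P2 vs B: payoffs [2, 1] → best response X (payoff 2)
Mutual best responses: (A,Y), (B,X) → Nash equilibria.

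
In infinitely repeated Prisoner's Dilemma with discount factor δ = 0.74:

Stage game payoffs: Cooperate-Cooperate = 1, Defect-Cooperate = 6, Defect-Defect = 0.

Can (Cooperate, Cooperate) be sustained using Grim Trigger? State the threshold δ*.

δ* = 0.8333; since δ = 0.74 < 0.8333, cooperation cannot be sustained

Work:
For Grim Trigger:
Cooperate forever: 1/(1-δ)
Defect then punished: 6 + 0·δ/(1-δ)
Need: 1/(1-δ) ≥ 6 + 0·δ/(1-δ)
Solving: δ ≥ (T-R)/(T-P) = (6-1)/(6-0) = 0.8333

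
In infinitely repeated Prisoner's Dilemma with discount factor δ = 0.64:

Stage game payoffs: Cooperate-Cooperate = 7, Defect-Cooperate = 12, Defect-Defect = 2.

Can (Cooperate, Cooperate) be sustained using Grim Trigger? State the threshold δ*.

δ* = 0.5; since δ = 0.64 ≥ 0.5, cooperation can be sustained

Work:
For Grim Trigger:
Cooperate forever: 7/(1-δ)
Defect then punished: 12 + 2·δ/(1-δ)
Need: 7/(1-δ) ≥ 12 + 2·δ/(1-δ)
Solving: δ ≥ (T-R)/(T-P) = (12-7)/(12-2) = 0.5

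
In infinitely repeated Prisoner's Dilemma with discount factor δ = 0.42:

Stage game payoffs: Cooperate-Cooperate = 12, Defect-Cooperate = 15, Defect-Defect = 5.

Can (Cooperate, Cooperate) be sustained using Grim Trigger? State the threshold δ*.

δ* = 0.3; since δ = 0.42 ≥ 0.3, cooperation can be sustained

Work:
For Grim Trigger:
Cooperate forever: 12/(1-δ)
Defect then punished: 15 + 5·δ/(1-δ)
Need: 12/(1-δ) ≥ 15 + 5·δ/(1-δ)
Solving: δ ≥ (T-R)/(T-P) = (15-12)/(15-5) = 0.3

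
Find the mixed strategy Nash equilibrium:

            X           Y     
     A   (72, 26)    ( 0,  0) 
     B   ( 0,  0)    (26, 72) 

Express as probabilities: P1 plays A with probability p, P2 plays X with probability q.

p = 0.7347, q = 0.2653

Work:
Find probabilities that make opponent indifferent:
P2 chooses q to make P1 indifferent between A and B
P1 chooses p to make P2 indifferent between X and Y
Mixed NE: P1 plays (A: 0.7347, B: 0.2653), P2 plays (X: 0.2653, Y: 0.7347)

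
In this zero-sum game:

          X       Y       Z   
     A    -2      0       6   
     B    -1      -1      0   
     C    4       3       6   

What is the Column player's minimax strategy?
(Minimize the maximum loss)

Column should play Y, value = 3

Work:
Column player minimizes Row's maximum payoff:
Column X: max payoff to Row = 4
Column Y: max payoff to Row = 3
Column Z: max payoff to Row = 6
Minimum is 3, achieved by column Y.
Minimax strategy: Y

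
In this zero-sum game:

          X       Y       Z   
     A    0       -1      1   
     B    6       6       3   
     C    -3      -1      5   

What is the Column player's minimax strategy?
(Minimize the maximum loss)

Column should play Z, value = 5

Work:
Column player minimizes Row's maximum payoff:
Column X: max payoff to Row = 6
Column Y: max payoff to Row = 6
Column Z: max payoff to Row = 5
Minimum is 5, achieved by column Z.
Minimax strategy: Z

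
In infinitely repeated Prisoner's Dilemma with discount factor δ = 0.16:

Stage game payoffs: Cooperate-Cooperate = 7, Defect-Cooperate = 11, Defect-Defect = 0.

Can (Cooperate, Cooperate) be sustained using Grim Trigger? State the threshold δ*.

δ* = 0.3636; since δ = 0.16 < 0.3636, cooperation cannot be sustained

Work:
For Grim Trigger:
Cooperate forever: 7/(1-δ)
Defect then punished: 11 + 0·δ/(1-δ)
Need: 7/(1-δ) ≥ 11 + 0·δ/(1-δ)
Solving: δ ≥ (T-R)/(T-P) = (11-7)/(11-0) = 0.3636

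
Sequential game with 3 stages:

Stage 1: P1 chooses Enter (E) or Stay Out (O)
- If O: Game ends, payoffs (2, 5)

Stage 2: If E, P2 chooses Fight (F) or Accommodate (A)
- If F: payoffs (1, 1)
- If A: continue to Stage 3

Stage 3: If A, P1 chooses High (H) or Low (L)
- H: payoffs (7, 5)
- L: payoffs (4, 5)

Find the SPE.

SPE: (E, A, H); Outcome (7, 5)

Work:
Stage 3: P1 chooses H (7 vs 4)
Stage 2: P2: F->1, A->5 (anticipating H). Choose A
Stage 1: P1: O->2, E->7 (anticipating A, H). Choose E
SPE path: E -> A -> H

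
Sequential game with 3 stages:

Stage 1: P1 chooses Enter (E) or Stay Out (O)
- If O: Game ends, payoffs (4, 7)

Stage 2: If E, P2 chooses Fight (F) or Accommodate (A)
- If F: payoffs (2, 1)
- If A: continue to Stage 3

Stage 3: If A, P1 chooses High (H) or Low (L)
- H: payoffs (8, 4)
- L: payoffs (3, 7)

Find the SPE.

SPE: (E, A, H); Outcome (8, 4)

Work:
Stage 3: P1 chooses H (8 vs 3)
Stage 2: P2: F->1, A->4 (anticipating H). Choose A
Stage 1: P1: O->4, E->8 (anticipating A, H). Choose E
SPE path: E -> A -> H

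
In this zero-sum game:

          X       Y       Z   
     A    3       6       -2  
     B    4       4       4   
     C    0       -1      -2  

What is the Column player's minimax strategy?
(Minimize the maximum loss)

Column should play X or Z (all achieve the minimum), value = 4

Work:
Column player minimizes Row's maximum payoff:
Column X: max payoff to Row = 4
Column Y: max payoff to Row = 6
Column Z: max payoff to Row = 4
Minimum is 4, achieved by columns X, Z (tied).
Each of X or Z is a minimax strategy.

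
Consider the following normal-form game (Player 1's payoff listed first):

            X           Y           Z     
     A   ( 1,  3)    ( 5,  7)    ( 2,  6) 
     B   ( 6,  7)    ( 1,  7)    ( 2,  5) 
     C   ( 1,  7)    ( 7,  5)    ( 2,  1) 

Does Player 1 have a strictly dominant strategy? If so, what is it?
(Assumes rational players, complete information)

No strictly dominant strategy exists for Player 1

Work:
A strategy strictly dominates another if it gives a strictly higher payoff against every opponent action. Compare each pair of P1's strategies column-by-column:
  A vs B: [1 vs 6, 5 vs 1, 2 vs 2] → A does not strictly dominate B (column X: 1 ≤ 6)
  A vs C: [1 vs 1, 5 vs 7, 2 vs 2] → A does not strictly dominate C (column X: 1 ≤ 1)
  B vs A: [6 vs 1, 1 vs 5, 2 vs 2] → B does not strictly dominate A (column Y: 1 ≤ 5)
  B vs C: [6 vs 1, 1 vs 7, 2 vs 2] → B does not strictly dominate C (column Y: 1 ≤ 7)
  C vs A: [1 vs 1, 7 vs 5, 2 vs 2] → C does not strictly dominate A (column X: 1 ≤ 1)
  C vs B: [1 vs 6, 7 vs 1, 2 vs 2] → C does not strictly dominate B (column X: 1 ≤ 6)
No single strategy strictly dominates all others → no strictly dominant strategy.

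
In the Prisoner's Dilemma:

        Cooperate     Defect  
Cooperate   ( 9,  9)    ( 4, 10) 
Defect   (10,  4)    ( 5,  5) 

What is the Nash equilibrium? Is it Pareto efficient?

(Defect, Defect) is NE; not Pareto efficient

Work:
Defect dominates Cooperate for both players:
If P2 cooperates: Defect (10) > Cooperate (9)
If P2 defects: Defect (5) > Cooperate (4)
NE: (Defect, Defect) with payoff (5, 5)
But (Cooperate, Cooperate) = (9, 9) Pareto dominates (5, 5)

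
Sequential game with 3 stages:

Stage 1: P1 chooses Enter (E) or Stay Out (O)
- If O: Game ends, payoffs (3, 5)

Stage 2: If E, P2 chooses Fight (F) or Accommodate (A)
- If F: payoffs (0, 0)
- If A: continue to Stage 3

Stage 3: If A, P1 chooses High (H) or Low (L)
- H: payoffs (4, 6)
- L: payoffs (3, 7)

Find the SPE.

SPE: (E, A, H); Outcome (4, 6)

Work:
Stage 3: P1 chooses H (4 vs 3)
Stage 2: P2: F->0, A->6 (anticipating H). Choose A
Stage 1: P1: O->3, E->4 (anticipating A, H). Choose E
SPE path: E -> A -> H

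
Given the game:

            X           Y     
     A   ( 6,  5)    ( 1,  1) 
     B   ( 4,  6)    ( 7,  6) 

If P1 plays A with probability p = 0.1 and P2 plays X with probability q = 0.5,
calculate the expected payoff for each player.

E[P1] = 5.3, E[P2] = 5.7

Work:
E[P1] = p·q·π₁(A,X) + p·(1-q)·π₁(A,Y) + (1-p)·q·π₁(B,X) + (1-p)·(1-q)·π₁(B,Y)
= 0.1·0.5·6 + 0.1·0.5·1 + 0.9·0.5·4 + 0.9·0.5·7
= 5.3

E[P2] = 5.7 (similar calculation)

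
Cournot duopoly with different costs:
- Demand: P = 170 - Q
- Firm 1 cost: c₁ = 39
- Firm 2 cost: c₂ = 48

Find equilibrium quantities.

q₁* = 46.67, q₂* = 37.67

Work:
Reaction: q₁ = (170 - 39 - q₂)/2
Reaction: q₂ = (170 - 48 - q₁)/2
Solve simultaneously:
q₁* = (170 - 2×39 + 48)/3 = 46.67
q₂* = (170 - 2×48 + 39)/3 = 37.67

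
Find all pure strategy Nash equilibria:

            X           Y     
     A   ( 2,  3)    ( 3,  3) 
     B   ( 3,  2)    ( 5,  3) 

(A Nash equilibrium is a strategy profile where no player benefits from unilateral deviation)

Nash equilibrium: (B, Y)

Work:
Best responses:
  P1 vs X: payoffs [2, 3] → best response B (payoff 3)
  P1 vs Y: payoffs [3, 5] → best response B (payoff 5)
  P2 vs A: payoffs [3, 3] → best response X/Y (payoff 3)
  P2 vs B: payoffs [2, 3] → best response Y (payoff 3)
Mutual best responses: (B,Y) → Nash equilibria.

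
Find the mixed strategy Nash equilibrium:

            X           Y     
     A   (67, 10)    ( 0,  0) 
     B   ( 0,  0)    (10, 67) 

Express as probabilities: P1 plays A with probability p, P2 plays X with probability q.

p = 0.8701, q = 0.1299

Work:
Find probabilities that make opponent indifferent:
P2 chooses q to make P1 indifferent between A and B
P1 chooses p to make P2 indifferent between X and Y
Mixed NE: P1 plays (A: 0.8701, B: 0.1299), P2 plays (X: 0.1299, Y: 0.8701)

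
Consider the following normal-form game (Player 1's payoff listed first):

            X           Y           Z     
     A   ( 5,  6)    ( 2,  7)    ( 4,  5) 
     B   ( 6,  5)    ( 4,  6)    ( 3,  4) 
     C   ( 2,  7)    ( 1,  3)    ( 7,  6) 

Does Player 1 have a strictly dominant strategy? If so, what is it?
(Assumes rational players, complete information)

No strictly dominant strategy exists for Player 1

Work:
A strategy strictly dominates another if it gives a strictly higher payoff against every opponent action. Compare each pair of P1's strategies column-by-column:
  A vs B: [5 vs 6, 2 vs 4, 4 vs 3] → A does not strictly dominate B (column X: 5 ≤ 6)
  A vs C: [5 vs 2, 2 vs 1, 4 vs 7] → A does not strictly dominate C (column Z: 4 ≤ 7)
  B vs A: [6 vs 5, 4 vs 2, 3 vs 4] → B does not strictly dominate A (column Z: 3 ≤ 4)
  B vs C: [6 vs 2, 4 vs 1, 3 vs 7] → B does not strictly dominate C (column Z: 3 ≤ 7)
  C vs A: [2 vs 5, 1 vs 2, 7 vs 4] → C does not strictly dominate A (column X: 2 ≤ 5)
  C vs B: [2 vs 6, 1 vs 4, 7 vs 3] → C does not strictly dominate B (column X: 2 ≤ 6)
No single strategy strictly dominates all others → no strictly dominant strategy.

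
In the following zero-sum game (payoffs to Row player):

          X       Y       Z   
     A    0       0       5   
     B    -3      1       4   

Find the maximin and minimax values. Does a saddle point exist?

Maximin = 0, Minimax = 0, Saddle: True

Work:
Row minimums: [0, -3] → maximin = 0
Column maximums: [0, 1, 5] → minimax = 0
Saddle point exists! Game value = 0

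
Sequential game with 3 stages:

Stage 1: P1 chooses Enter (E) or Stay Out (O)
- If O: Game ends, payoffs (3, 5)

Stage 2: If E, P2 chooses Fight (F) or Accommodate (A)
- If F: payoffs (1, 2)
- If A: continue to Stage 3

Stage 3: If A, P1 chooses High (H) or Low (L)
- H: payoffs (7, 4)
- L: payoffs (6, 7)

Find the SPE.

SPE: (E, A, H); Outcome (7, 4)

Work:
Stage 3: P1 chooses H (7 vs 6)
Stage 2: P2: F->2, A->4 (anticipating H). Choose A
Stage 1: P1: O->3, E->7 (anticipating A, H). Choose E
SPE path: E -> A -> H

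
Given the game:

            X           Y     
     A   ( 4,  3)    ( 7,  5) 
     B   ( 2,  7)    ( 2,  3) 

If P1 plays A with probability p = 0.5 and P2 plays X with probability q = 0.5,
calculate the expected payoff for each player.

E[P1] = 3.75, E[P2] = 4.5

Work:
E[P1] = p·q·π₁(A,X) + p·(1-q)·π₁(A,Y) + (1-p)·q·π₁(B,X) + (1-p)·(1-q)·π₁(B,Y)
= 0.5·0.5·4 + 0.5·0.5·7 + 0.5·0.5·2 + 0.5·0.5·2
= 3.75

E[P2] = 4.5 (similar calculation)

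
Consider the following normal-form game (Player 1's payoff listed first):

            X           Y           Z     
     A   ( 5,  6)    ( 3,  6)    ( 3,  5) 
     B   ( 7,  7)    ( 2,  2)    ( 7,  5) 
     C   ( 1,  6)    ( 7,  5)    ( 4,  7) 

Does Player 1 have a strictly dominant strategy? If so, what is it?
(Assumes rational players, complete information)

No strictly dominant strategy exists for Player 1

Work:
A strategy strictly dominates another if it gives a strictly higher payoff against every opponent action. Compare each pair of P1's strategies column-by-column:
  A vs B: [5 vs 7, 3 vs 2, 3 vs 7] → A does not strictly dominate B (column X: 5 ≤ 7)
  A vs C: [5 vs 1, 3 vs 7, 3 vs 4] → A does not strictly dominate C (column Y: 3 ≤ 7)
  B vs A: [7 vs 5, 2 vs 3, 7 vs 3] → B does not strictly dominate A (column Y: 2 ≤ 3)
  B vs C: [7 vs 1, 2 vs 7, 7 vs 4] → B does not strictly dominate C (column Y: 2 ≤ 7)
  C vs A: [1 vs 5, 7 vs 3, 4 vs 3] → C does not strictly dominate A (column X: 1 ≤ 5)
  C vs B: [1 vs 7, 7 vs 2, 4 vs 7] → C does not strictly dominate B (column X: 1 ≤ 7)
No single strategy strictly dominates all others → no strictly dominant strategy.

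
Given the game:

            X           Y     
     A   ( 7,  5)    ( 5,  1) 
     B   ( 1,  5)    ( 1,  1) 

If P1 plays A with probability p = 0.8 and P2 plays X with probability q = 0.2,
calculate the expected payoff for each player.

E[P1] = 4.52, E[P2] = 1.8

Work:
E[P1] = p·q·π₁(A,X) + p·(1-q)·π₁(A,Y) + (1-p)·q·π₁(B,X) + (1-p)·(1-q)·π₁(B,Y)
= 0.8·0.2·7 + 0.8·0.8·5 + 0.2·0.2·1 + 0.2·0.8·1
= 4.52

E[P2] = 1.8 (similar calculation)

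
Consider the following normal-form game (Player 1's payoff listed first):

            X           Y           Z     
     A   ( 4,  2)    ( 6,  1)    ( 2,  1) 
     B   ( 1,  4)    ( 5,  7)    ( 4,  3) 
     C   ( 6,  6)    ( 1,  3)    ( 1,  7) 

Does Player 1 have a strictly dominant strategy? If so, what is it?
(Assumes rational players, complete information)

No strictly dominant strategy exists for Player 1

Work:
A strategy strictly dominates another if it gives a strictly higher payoff against every opponent action. Compare each pair of P1's strategies column-by-column:
  A vs B: [4 vs 1, 6 vs 5, 2 vs 4] → A does not strictly dominate B (column Z: 2 ≤ 4)
  A vs C: [4 vs 6, 6 vs 1, 2 vs 1] → A does not strictly dominate C (column X: 4 ≤ 6)
  B vs A: [1 vs 4, 5 vs 6, 4 vs 2] → B does not strictly dominate A (column X: 1 ≤ 4)
  B vs C: [1 vs 6, 5 vs 1, 4 vs 1] → B does not strictly dominate C (column X: 1 ≤ 6)
  C vs A: [6 vs 4, 1 vs 6, 1 vs 2] → C does not strictly dominate A (column Y: 1 ≤ 6)
  C vs B: [6 vs 1, 1 vs 5, 1 vs 4] → C does not strictly dominate B (column Y: 1 ≤ 5)
No single strategy strictly dominates all others → no strictly dominant strategy.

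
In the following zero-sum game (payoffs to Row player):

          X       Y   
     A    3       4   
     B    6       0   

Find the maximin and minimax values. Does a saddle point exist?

Maximin = 3, Minimax = 4, Saddle: False

Work:
Row minimums: [3, 0] → maximin = 3
Column maximums: [6, 4] → minimax = 4
No saddle point (maximin ≠ minimax). Mixed strategy needed.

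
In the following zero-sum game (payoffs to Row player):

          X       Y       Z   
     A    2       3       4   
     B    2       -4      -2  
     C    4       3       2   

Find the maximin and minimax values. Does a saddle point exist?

Maximin = 2, Minimax = 3, Saddle: False

Work:
Row minimums: [2, -4, 2] → maximin = 2
Column maximums: [4, 3, 4] → minimax = 3
No saddle point (maximin ≠ minimax). Mixed strategy needed.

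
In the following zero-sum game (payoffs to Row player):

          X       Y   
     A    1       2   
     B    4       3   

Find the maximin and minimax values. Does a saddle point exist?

Maximin = 3, Minimax = 3, Saddle: True

Work:
Row minimums: [1, 3] → maximin = 3
Column maximums: [4, 3] → minimax = 3
Saddle point exists! Game value = 3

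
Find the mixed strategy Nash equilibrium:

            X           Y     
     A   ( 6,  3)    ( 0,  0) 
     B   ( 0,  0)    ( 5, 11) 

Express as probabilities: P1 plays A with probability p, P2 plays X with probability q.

p = 0.7857, q = 0.4545

Work:
Find probabilities that make opponent indifferent:
P2 chooses q to make P1 indifferent between A and B
P1 chooses p to make P2 indifferent between X and Y
Mixed NE: P1 plays (A: 0.7857, B: 0.2143), P2 plays (X: 0.4545, Y: 0.5455)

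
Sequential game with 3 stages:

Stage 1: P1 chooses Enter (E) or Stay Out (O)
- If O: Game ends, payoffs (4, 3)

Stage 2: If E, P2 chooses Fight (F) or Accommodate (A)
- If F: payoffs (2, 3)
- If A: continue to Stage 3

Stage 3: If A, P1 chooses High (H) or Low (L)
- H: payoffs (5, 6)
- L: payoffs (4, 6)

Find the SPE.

SPE: (E, A, H); Outcome (5, 6)

Work:
Stage 3: P1 chooses H (5 vs 4)
Stage 2: P2: F->3, A->6 (anticipating H). Choose A
Stage 1: P1: O->4, E->5 (anticipating A, H). Choose E
SPE path: E -> A -> H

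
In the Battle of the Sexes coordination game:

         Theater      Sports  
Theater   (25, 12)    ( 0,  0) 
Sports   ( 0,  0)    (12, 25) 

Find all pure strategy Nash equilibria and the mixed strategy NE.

Pure NE: (Theater, Theater) and (Sports, Sports); Mixed NE: p = 0.6757, q = 0.3243

Work:
Check pure NE:
(Theater, Theater): (25, 12) - no unilateral deviation beneficial
(Sports, Sports): (12, 25) - no unilateral deviation beneficial
Mixed NE: P1 plays Theater with p = 0.6757, P2 plays Theater with q = 0.3243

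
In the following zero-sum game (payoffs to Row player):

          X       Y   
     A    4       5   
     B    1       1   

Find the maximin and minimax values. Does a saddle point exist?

Maximin = 4, Minimax = 4, Saddle: True

Work:
Row minimums: [4, 1] → maximin = 4
Column maximums: [4, 5] → minimax = 4
Saddle point exists! Game value = 4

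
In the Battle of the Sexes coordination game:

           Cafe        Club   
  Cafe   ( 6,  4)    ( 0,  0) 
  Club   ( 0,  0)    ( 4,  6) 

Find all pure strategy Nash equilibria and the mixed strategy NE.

Pure NE: (Cafe, Cafe) and (Club, Club); Mixed NE: p = 0.6, q = 0.4

Work:
Check pure NE:
(Cafe, Cafe): (6, 4) - no unilateral deviation beneficial
(Club, Club): (4, 6) - no unilateral deviation beneficial
Mixed NE: P1 plays Cafe with p = 0.6, P2 plays Cafe with q = 0.4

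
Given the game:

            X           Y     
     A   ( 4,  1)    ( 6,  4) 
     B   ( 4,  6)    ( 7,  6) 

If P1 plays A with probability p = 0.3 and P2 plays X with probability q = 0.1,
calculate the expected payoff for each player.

E[P1] = 6.43, E[P2] = 5.31

Work:
E[P1] = p·q·π₁(A,X) + p·(1-q)·π₁(A,Y) + (1-p)·q·π₁(B,X) + (1-p)·(1-q)·π₁(B,Y)
= 0.3·0.1·4 + 0.3·0.9·6 + 0.7·0.1·4 + 0.7·0.9·7
= 6.43

E[P2] = 5.31 (similar calculation)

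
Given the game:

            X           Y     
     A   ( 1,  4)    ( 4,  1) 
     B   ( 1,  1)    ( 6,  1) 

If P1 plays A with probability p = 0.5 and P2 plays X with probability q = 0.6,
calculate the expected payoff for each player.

E[P1] = 2.6, E[P2] = 1.9

Work:
E[P1] = p·q·π₁(A,X) + p·(1-q)·π₁(A,Y) + (1-p)·q·π₁(B,X) + (1-p)·(1-q)·π₁(B,Y)
= 0.5·0.6·1 + 0.5·0.4·4 + 0.5·0.6·1 + 0.5·0.4·6
= 2.6

E[P2] = 1.9 (similar calculation)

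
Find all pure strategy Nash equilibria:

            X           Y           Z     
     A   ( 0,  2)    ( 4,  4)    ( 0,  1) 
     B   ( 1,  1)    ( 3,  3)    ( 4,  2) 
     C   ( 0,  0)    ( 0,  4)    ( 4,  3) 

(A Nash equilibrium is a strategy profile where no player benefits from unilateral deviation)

Nash equilibrium: (A, Y)

Work:
Best responses:
  P1 vs X: payoffs [0, 1, 0] → best response B (payoff 1)
  P1 vs Y: payoffs [4, 3, 0] → best response A (payoff 4)
  P1 vs Z: payoffs [0, 4, 4] → best response B/C (payoff 4)
  P2 vs A: payoffs [2, 4, 1] → best response Y (payoff 4)
  P2 vs B: payoffs [1, 3, 2] → best response Y (payoff 3)
  P2 vs C: payoffs [0, 4, 3] → best response Y (payoff 4)
Mutual best responses: (A,Y) → Nash equilibria.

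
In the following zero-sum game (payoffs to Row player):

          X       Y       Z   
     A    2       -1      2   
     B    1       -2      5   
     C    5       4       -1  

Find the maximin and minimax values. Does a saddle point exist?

Maximin = -1, Minimax = 4, Saddle: False

Work:
Row minimums: [-1, -2, -1] → maximin = -1
Column maximums: [5, 4, 5] → minimax = 4
No saddle point (maximin ≠ minimax). Mixed strategy needed.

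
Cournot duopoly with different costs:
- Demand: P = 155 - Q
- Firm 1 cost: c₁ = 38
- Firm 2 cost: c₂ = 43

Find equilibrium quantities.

q₁* = 40.67, q₂* = 35.67

Work:
Reaction: q₁ = (155 - 38 - q₂)/2
Reaction: q₂ = (155 - 43 - q₁)/2
Solve simultaneously:
q₁* = (155 - 2×38 + 43)/3 = 40.67
q₂* = (155 - 2×43 + 38)/3 = 35.67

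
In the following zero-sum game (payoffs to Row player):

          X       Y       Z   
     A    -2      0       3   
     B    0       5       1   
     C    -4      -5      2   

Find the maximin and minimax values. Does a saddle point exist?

Maximin = 0, Minimax = 0, Saddle: True

Work:
Row minimums: [-2, 0, -5] → maximin = 0
Column maximums: [0, 5, 3] → minimax = 0
Saddle point exists! Game value = 0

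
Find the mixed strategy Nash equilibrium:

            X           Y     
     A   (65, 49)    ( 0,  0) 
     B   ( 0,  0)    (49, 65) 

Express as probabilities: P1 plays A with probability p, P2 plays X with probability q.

p = 0.5702, q = 0.4298

Work:
Find probabilities that make opponent indifferent:
P2 chooses q to make P1 indifferent between A and B
P1 chooses p to make P2 indifferent between X and Y
Mixed NE: P1 plays (A: 0.5702, B: 0.4298), P2 plays (X: 0.4298, Y: 0.5702)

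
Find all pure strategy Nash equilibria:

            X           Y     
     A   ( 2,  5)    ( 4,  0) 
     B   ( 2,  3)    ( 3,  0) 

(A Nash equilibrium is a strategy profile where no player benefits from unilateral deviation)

Nash equilibrium: (A, X), (B, X)

Work:
Best responses:
  P1 vs X: payoffs [2, 2] → best response A/B (payoff 2)
  P1 vs Y: payoffs [4, 3] → best response A (payoff 4)
  P2 vs A: payoffs [5, 0] → best response X (payoff 5)
  P2 vs B: payoffs [3, 0] → best response X (payoff 3)
Mutual best responses: (A,X), (B,X) → Nash equilibria.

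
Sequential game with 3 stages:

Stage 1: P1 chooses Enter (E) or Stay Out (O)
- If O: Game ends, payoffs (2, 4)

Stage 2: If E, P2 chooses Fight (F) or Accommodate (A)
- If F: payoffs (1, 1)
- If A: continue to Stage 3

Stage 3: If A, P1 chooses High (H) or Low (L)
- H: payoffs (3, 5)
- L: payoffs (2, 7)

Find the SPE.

SPE: (E, A, H); Outcome (3, 5)

Work:
Stage 3: P1 chooses H (3 vs 2)
Stage 2: P2: F->1, A->5 (anticipating H). Choose A
Stage 1: P1: O->2, E->3 (anticipating A, H). Choose E
SPE path: E -> A -> H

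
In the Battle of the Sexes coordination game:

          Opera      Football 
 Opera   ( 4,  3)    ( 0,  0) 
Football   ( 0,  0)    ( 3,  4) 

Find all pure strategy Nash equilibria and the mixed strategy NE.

Pure NE: (Opera, Opera) and (Football, Football); Mixed NE: p = 0.5714, q = 0.4286

Work:
Check pure NE:
(Opera, Opera): (4, 3) - no unilateral deviation beneficial
(Football, Football): (3, 4) - no unilateral deviation beneficial
Mixed NE: P1 plays Opera with p = 0.5714, P2 plays Opera with q = 0.4286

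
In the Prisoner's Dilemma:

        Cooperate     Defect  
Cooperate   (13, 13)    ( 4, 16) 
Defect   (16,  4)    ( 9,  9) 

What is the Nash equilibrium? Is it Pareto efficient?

(Defect, Defect) is NE; not Pareto efficient

Work:
Defect dominates Cooperate for both players:
If P2 cooperates: Defect (16) > Cooperate (13)
If P2 defects: Defect (9) > Cooperate (4)
NE: (Defect, Defect) with payoff (9, 9)
But (Cooperate, Cooperate) = (13, 13) Pareto dominates (9, 9)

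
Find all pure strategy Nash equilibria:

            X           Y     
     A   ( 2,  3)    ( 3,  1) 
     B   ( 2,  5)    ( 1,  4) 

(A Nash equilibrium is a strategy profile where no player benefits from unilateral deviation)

Nash equilibrium: (A, X), (B, X)

Work:
Best responses:
  P1 vs X: payoffs [2, 2] → best response A/B (payoff 2)
  P1 vs Y: payoffs [3, 1] → best response A (payoff 3)
  P2 vs A: payoffs [3, 1] → best response X (payoff 3)
  P2 vs B: payoffs [5, 4] → best response X (payoff 5)
Mutual best responses: (A,X), (B,X) → Nash equilibria.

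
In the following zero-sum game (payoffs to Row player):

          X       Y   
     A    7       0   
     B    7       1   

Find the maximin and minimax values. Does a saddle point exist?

Maximin = 1, Minimax = 1, Saddle: True

Work:
Row minimums: [0, 1] → maximin = 1
Column maximums: [7, 1] → minimax = 1
Saddle point exists! Game value = 1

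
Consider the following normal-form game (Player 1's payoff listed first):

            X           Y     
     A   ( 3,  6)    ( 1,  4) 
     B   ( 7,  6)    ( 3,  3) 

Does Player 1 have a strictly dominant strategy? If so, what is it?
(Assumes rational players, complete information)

Yes, Player 1's strictly dominant strategy is B

Work:
A strategy strictly dominates another if it gives a strictly higher payoff against every opponent action. Compare each pair of P1's strategies column-by-column:
  A vs B: [3 vs 7, 1 vs 3] → A does not strictly dominate B (column X: 3 ≤ 7)
  B vs A: [7 vs 3, 3 vs 1] → B strictly dominates A
B strictly dominates every other strategy → strictly dominant.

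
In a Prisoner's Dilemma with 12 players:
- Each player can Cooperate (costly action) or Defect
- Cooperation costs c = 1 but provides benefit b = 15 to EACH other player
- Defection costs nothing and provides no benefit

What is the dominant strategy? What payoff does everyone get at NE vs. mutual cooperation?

Dominant: Defect; NE payoff = 0; Coop payoff = 164

Work:
Defect dominates (saves cost c = 1, benefit to others is external)
NE: All defect → everyone gets 0
If all cooperate: each receives (11)×15 - 1 = 164
Social dilemma: 164 > 0 but NE gives 0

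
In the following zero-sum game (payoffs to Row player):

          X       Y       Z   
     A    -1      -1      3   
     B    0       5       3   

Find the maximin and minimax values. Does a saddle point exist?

Maximin = 0, Minimax = 0, Saddle: True

Work:
Row minimums: [-1, 0] → maximin = 0
Column maximums: [0, 5, 3] → minimax = 0
Saddle point exists! Game value = 0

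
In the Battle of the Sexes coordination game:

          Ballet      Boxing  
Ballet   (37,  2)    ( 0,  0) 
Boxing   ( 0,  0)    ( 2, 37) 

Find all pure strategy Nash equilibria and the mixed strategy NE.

Pure NE: (Ballet, Ballet) and (Boxing, Boxing); Mixed NE: p = 0.9487, q = 0.0513

Work:
Check pure NE:
(Ballet, Ballet): (37, 2) - no unilateral deviation beneficial
(Boxing, Boxing): (2, 37) - no unilateral deviation beneficial
Mixed NE: P1 plays Ballet with p = 0.9487, P2 plays Ballet with q = 0.0513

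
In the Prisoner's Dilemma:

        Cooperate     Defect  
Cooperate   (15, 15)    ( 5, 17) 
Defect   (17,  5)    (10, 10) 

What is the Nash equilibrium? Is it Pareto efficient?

(Defect, Defect) is NE; not Pareto efficient

Work:
Defect dominates Cooperate for both players:
If P2 cooperates: Defect (17) > Cooperate (15)
If P2 defects: Defect (10) > Cooperate (5)
NE: (Defect, Defect) with payoff (10, 10)
But (Cooperate, Cooperate) = (15, 15) Pareto dominates (10, 10)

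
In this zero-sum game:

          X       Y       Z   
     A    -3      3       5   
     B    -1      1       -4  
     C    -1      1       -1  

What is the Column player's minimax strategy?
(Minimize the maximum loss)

Column should play X, value = -1

Work:
Column player minimizes Row's maximum payoff:
Column X: max payoff to Row = -1
Column Y: max payoff to Row = 3
Column Z: max payoff to Row = 5
Minimum is -1, achieved by column X.
Minimax strategy: X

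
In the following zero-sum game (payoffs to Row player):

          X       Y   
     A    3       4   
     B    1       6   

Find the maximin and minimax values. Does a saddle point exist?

Maximin = 3, Minimax = 3, Saddle: True

Work:
Row minimums: [3, 1] → maximin = 3
Column maximums: [3, 6] → minimax = 3
Saddle point exists! Game value = 3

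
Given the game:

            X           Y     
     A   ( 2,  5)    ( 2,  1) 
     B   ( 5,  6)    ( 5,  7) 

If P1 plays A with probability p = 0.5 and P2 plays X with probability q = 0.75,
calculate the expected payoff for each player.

E[P1] = 3.5, E[P2] = 5.125

Work:
E[P1] = p·q·π₁(A,X) + p·(1-q)·π₁(A,Y) + (1-p)·q·π₁(B,X) + (1-p)·(1-q)·π₁(B,Y)
= 0.5·0.75·2 + 0.5·0.25·2 + 0.5·0.75·5 + 0.5·0.25·5
= 3.5

E[P2] = 5.125 (similar calculation)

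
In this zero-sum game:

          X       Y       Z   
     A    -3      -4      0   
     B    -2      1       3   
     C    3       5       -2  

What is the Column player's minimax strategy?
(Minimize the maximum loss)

Column should play X or Z (all achieve the minimum), value = 3

Work:
Column player minimizes Row's maximum payoff:
Column X: max payoff to Row = 3
Column Y: max payoff to Row = 5
Column Z: max payoff to Row = 3
Minimum is 3, achieved by columns X, Z (tied).
Each of X or Z is a minimax strategy.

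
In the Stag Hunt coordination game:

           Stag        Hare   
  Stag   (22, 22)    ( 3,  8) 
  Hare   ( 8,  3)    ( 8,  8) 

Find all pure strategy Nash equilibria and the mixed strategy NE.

Pure NE: (Stag, Stag) and (Hare, Hare); Mixed NE: p = 0.2632, q = 0.2632

Work:
Check pure NE:
(Stag, Stag): (22, 22) - no unilateral deviation beneficial
(Hare, Hare): (8, 8) - no unilateral deviation beneficial
Mixed NE: P1 plays Stag with p = 0.2632, P2 plays Stag with q = 0.2632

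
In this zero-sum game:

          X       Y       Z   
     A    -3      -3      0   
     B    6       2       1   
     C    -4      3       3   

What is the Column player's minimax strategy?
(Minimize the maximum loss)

Column should play Y or Z (all achieve the minimum), value = 3

Work:
Column player minimizes Row's maximum payoff:
Column X: max payoff to Row = 6
Column Y: max payoff to Row = 3
Column Z: max payoff to Row = 3
Minimum is 3, achieved by columns Y, Z (tied).
Each of Y or Z is a minimax strategy.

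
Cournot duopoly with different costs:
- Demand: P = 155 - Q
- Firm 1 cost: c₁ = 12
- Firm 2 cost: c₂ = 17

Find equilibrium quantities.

q₁* = 49.33, q₂* = 44.33

Work:
Reaction: q₁ = (155 - 12 - q₂)/2
Reaction: q₂ = (155 - 17 - q₁)/2
Solve simultaneously:
q₁* = (155 - 2×12 + 17)/3 = 49.33
q₂* = (155 - 2×17 + 12)/3 = 44.33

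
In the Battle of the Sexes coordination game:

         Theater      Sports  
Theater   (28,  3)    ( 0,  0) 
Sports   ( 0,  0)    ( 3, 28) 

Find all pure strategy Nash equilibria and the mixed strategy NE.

Pure NE: (Theater, Theater) and (Sports, Sports); Mixed NE: p = 0.9032, q = 0.0968

Work:
Check pure NE:
(Theater, Theater): (28, 3) - no unilateral deviation beneficial
(Sports, Sports): (3, 28) - no unilateral deviation beneficial
Mixed NE: P1 plays Theater with p = 0.9032, P2 plays Theater with q = 0.0968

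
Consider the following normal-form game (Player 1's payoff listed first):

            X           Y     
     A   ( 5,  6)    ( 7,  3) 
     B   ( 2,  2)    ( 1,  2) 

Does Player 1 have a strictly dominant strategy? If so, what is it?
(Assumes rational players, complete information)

Yes, Player 1's strictly dominant strategy is A

Work:
A strategy strictly dominates another if it gives a strictly higher payoff against every opponent action. Compare each pair of P1's strategies column-by-column:
  A vs B: [5 vs 2, 7 vs 1] → A strictly dominates B
  B vs A: [2 vs 5, 1 vs 7] → B does not strictly dominate A (column X: 2 ≤ 5)
A strictly dominates every other strategy → strictly dominant.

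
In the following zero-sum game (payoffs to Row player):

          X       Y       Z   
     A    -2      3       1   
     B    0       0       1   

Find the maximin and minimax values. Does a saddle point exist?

Maximin = 0, Minimax = 0, Saddle: True

Work:
Row minimums: [-2, 0] → maximin = 0
Column maximums: [0, 3, 1] → minimax = 0
Saddle point exists! Game value = 0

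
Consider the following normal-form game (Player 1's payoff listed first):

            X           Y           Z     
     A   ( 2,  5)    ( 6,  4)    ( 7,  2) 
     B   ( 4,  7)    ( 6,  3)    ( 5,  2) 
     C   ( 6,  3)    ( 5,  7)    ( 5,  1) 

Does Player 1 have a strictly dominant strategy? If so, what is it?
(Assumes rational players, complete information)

No strictly dominant strategy exists for Player 1

Work:
A strategy strictly dominates another if it gives a strictly higher payoff against every opponent action. Compare each pair of P1's strategies column-by-column:
  A vs B: [2 vs 4, 6 vs 6, 7 vs 5] → A does not strictly dominate B (column X: 2 ≤ 4)
  A vs C: [2 vs 6, 6 vs 5, 7 vs 5] → A does not strictly dominate C (column X: 2 ≤ 6)
  B vs A: [4 vs 2, 6 vs 6, 5 vs 7] → B does not strictly dominate A (column Y: 6 ≤ 6)
  B vs C: [4 vs 6, 6 vs 5, 5 vs 5] → B does not strictly dominate C (column X: 4 ≤ 6)
  C vs A: [6 vs 2, 5 vs 6, 5 vs 7] → C does not strictly dominate A (column Y: 5 ≤ 6)
  C vs B: [6 vs 4, 5 vs 6, 5 vs 5] → C does not strictly dominate B (column Y: 5 ≤ 6)
No single strategy strictly dominates all others → no strictly dominant strategy.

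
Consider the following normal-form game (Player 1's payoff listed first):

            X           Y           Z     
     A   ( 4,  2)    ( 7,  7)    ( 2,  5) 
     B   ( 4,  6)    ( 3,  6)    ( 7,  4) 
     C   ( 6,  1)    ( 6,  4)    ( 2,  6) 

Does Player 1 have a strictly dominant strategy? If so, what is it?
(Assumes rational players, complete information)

No strictly dominant strategy exists for Player 1

Work:
A strategy strictly dominates another if it gives a strictly higher payoff against every opponent action. Compare each pair of P1's strategies column-by-column:
  A vs B: [4 vs 4, 7 vs 3, 2 vs 7] → A does not strictly dominate B (column X: 4 ≤ 4)
  A vs C: [4 vs 6, 7 vs 6, 2 vs 2] → A does not strictly dominate C (column X: 4 ≤ 6)
  B vs A: [4 vs 4, 3 vs 7, 7 vs 2] → B does not strictly dominate A (column X: 4 ≤ 4)
  B vs C: [4 vs 6, 3 vs 6, 7 vs 2] → B does not strictly dominate C (column X: 4 ≤ 6)
  C vs A: [6 vs 4, 6 vs 7, 2 vs 2] → C does not strictly dominate A (column Y: 6 ≤ 7)
  C vs B: [6 vs 4, 6 vs 3, 2 vs 7] → C does not strictly dominate B (column Z: 2 ≤ 7)
No single strategy strictly dominates all others → no strictly dominant strategy.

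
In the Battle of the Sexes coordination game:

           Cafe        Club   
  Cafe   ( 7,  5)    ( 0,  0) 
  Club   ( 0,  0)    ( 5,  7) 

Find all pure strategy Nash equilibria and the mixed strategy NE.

Pure NE: (Cafe, Cafe) and (Club, Club); Mixed NE: p = 0.5833, q = 0.4167

Work:
Check pure NE:
(Cafe, Cafe): (7, 5) - no unilateral deviation beneficial
(Club, Club): (5, 7) - no unilateral deviation beneficial
Mixed NE: P1 plays Cafe with p = 0.5833, P2 plays Cafe with q = 0.4167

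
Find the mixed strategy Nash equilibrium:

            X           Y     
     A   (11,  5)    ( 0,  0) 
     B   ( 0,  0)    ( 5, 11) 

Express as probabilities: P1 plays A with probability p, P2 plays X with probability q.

p = 0.6875, q = 0.3125

Work:
Find probabilities that make opponent indifferent:
P2 chooses q to make P1 indifferent between A and B
P1 chooses p to make P2 indifferent between X and Y
Mixed NE: P1 plays (A: 0.6875, B: 0.3125), P2 plays (X: 0.3125, Y: 0.6875)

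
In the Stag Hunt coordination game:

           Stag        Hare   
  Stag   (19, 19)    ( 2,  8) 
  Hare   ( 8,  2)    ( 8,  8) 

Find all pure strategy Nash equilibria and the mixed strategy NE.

Pure NE: (Stag, Stag) and (Hare, Hare); Mixed NE: p = 0.3529, q = 0.3529

Work:
Check pure NE:
(Stag, Stag): (19, 19) - no unilateral deviation beneficial
(Hare, Hare): (8, 8) - no unilateral deviation beneficial
Mixed NE: P1 plays Stag with p = 0.3529, P2 plays Stag with q = 0.3529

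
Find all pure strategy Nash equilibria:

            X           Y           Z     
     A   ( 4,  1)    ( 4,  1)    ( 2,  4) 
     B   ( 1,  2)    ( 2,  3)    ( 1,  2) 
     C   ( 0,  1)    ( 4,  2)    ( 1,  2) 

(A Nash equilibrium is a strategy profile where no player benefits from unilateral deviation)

Nash equilibrium: (A, Z), (C, Y)

Work:
Best responses:
  P1 vs X: payoffs [4, 1, 0] → best response A (payoff 4)
  P1 vs Y: payoffs [4, 2, 4] → best response A/C (payoff 4)
  P1 vs Z: payoffs [2, 1, 1] → best response A (payoff 2)
  P2 vs A: payoffs [1, 1, 4] → best response Z (payoff 4)
  P2 vs B: payoffs [2, 3, 2] → best response Y (payoff 3)
  P2 vs C: payoffs [1, 2, 2] → best response Y/Z (payoff 2)
Mutual best responses: (A,Z), (C,Y) → Nash equilibria.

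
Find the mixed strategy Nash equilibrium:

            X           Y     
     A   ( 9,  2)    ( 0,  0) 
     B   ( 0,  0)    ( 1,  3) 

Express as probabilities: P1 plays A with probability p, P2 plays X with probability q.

p = 0.6, q = 0.1

Work:
Find probabilities that make opponent indifferent:
P2 chooses q to make P1 indifferent between A and B
P1 chooses p to make P2 indifferent between X and Y
Mixed NE: P1 plays (A: 0.6, B: 0.4), P2 plays (X: 0.1, Y: 0.9)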